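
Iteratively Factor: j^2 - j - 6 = (j + 2)*(j - 3)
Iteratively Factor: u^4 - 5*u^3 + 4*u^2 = (u - 1)*(u^3 - 4*u^2) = u*(u - 1)*(u^2 - 4*u) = u^2*(u - 1)*(u - 4)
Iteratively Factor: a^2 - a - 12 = (a - 4)*(a + 3)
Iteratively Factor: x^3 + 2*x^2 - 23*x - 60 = (x - 5)*(x^2 + 7*x + 12) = (x - 5)*(x + 3)*(x + 4)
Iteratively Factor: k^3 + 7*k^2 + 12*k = (k + 4)*(k^2 + 3*k) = (k + 3)*(k + 4)*(k)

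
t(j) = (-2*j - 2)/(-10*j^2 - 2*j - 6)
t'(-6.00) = 0.00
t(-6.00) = -0.03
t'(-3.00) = -0.00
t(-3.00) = -0.04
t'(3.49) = -0.02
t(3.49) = 0.07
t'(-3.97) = -0.01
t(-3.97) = -0.04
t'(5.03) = -0.01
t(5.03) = 0.04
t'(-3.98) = -0.01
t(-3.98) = -0.04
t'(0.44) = -0.17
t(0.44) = 0.33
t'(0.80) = -0.19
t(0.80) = 0.26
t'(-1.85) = 0.01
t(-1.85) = -0.05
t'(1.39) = -0.11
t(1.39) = 0.17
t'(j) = (-2*j - 2)*(20*j + 2)/(-10*j^2 - 2*j - 6)^2 - 2/(-10*j^2 - 2*j - 6) = (5*j^2 + j - (j + 1)*(10*j + 1) + 3)/(5*j^2 + j + 3)^2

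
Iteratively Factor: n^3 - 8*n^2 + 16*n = (n - 4)*(n^2 - 4*n) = (n - 4)^2*(n)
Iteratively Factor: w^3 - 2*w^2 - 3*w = (w - 3)*(w^2 + w) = (w - 3)*(w + 1)*(w)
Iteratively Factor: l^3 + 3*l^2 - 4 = (l + 2)*(l^2 + l - 2) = (l - 1)*(l + 2)*(l + 2)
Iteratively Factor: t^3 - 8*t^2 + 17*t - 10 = (t - 2)*(t^2 - 6*t + 5) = (t - 2)*(t - 1)*(t - 5)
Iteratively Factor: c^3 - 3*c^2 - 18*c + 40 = (c - 2)*(c^2 - c - 20) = (c - 2)*(c + 4)*(c - 5)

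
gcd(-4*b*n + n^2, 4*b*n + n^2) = n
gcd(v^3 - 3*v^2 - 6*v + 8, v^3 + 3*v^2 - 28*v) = v - 4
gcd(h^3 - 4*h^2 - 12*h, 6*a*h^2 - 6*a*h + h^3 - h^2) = h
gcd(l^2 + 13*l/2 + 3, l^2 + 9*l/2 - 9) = l + 6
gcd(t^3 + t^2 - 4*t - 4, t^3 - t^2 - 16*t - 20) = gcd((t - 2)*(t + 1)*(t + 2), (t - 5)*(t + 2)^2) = t + 2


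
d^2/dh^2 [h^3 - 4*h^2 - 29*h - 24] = 6*h - 8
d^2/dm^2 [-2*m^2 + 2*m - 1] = -4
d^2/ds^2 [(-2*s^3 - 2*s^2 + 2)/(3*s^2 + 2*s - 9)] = 100*(-s^3 - 9*s - 2)/(27*s^6 + 54*s^5 - 207*s^4 - 316*s^3 + 621*s^2 + 486*s - 729)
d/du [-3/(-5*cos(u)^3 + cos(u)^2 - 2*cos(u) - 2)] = 3*(15*cos(u)^2 - 2*cos(u) + 2)*sin(u)/(5*cos(u)^3 - cos(u)^2 + 2*cos(u) + 2)^2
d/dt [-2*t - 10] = -2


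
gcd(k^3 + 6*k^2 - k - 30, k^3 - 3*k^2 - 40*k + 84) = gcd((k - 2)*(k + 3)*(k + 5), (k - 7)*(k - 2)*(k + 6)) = k - 2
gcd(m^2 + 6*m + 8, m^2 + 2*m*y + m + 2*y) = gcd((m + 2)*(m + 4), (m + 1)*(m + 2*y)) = 1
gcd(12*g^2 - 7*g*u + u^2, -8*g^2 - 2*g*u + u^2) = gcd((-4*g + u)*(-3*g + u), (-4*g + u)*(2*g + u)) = -4*g + u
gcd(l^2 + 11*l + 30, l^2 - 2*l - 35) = l + 5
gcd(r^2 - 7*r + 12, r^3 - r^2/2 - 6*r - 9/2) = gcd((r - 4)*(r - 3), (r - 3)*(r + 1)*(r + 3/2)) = r - 3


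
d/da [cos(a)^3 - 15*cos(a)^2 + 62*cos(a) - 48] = (-3*cos(a)^2 + 30*cos(a) - 62)*sin(a)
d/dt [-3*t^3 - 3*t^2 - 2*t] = -9*t^2 - 6*t - 2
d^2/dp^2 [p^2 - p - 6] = 2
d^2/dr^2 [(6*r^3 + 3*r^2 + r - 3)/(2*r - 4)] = (6*r^3 - 36*r^2 + 72*r + 11)/(r^3 - 6*r^2 + 12*r - 8)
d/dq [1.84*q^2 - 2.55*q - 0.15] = 3.68*q - 2.55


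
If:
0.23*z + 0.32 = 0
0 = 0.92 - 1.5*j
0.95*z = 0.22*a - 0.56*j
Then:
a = -4.45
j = 0.61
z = -1.39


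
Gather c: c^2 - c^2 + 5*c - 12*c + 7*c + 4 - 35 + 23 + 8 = 0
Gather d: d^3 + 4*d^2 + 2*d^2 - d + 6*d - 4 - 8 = d^3 + 6*d^2 + 5*d - 12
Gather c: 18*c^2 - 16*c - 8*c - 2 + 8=18*c^2 - 24*c + 6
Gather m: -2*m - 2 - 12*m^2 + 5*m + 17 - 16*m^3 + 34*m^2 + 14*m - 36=-16*m^3 + 22*m^2 + 17*m - 21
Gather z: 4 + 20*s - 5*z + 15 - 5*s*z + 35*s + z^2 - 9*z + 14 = 55*s + z^2 + z*(-5*s - 14) + 33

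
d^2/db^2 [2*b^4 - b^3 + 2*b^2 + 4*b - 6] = 24*b^2 - 6*b + 4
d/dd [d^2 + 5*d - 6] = 2*d + 5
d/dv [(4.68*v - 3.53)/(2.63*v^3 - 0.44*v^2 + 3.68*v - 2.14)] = (-24.6168*v^3 + 29.9109*v^2 - 3.1064*v + 2.9752)/(6.9169*v^6 - 2.3144*v^5 + 19.5504*v^4 - 14.4948*v^3 + 15.4256*v^2 - 15.7504*v + 4.5796)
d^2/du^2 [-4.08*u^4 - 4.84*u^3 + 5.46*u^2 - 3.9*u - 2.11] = -48.96*u^2 - 29.04*u + 10.92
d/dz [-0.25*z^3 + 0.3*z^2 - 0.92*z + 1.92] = -0.75*z^2 + 0.6*z - 0.92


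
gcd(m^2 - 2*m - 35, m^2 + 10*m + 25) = m + 5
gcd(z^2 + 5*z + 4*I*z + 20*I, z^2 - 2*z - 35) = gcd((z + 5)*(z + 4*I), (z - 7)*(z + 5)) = z + 5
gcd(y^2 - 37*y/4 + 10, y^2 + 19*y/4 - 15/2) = y - 5/4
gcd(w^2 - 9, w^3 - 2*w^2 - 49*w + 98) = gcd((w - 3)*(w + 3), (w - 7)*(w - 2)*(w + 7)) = 1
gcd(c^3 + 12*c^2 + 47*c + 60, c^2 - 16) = c + 4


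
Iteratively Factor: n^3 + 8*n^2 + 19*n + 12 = (n + 4)*(n^2 + 4*n + 3) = (n + 1)*(n + 4)*(n + 3)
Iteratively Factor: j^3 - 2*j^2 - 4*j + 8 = (j + 2)*(j^2 - 4*j + 4) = (j - 2)*(j + 2)*(j - 2)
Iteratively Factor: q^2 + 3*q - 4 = (q - 1)*(q + 4)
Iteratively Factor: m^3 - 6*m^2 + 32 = (m - 4)*(m^2 - 2*m - 8) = (m - 4)*(m + 2)*(m - 4)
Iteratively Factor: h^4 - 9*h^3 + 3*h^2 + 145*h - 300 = (h - 5)*(h^3 - 4*h^2 - 17*h + 60) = (h - 5)*(h + 4)*(h^2 - 8*h + 15) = (h - 5)^2*(h + 4)*(h - 3)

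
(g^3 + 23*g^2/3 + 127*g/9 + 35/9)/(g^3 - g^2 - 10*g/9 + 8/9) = (9*g^3 + 69*g^2 + 127*g + 35)/(9*g^3 - 9*g^2 - 10*g + 8)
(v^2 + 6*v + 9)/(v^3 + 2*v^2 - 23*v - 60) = (v + 3)/(v^2 - v - 20)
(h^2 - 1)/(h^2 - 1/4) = 4*(h^2 - 1)/(4*h^2 - 1)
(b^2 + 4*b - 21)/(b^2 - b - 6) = (b + 7)/(b + 2)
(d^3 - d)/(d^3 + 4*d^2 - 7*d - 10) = d*(d - 1)/(d^2 + 3*d - 10)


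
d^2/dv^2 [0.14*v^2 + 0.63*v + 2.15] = 0.280000000000000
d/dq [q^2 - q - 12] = 2*q - 1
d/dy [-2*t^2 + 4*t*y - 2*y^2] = 4*t - 4*y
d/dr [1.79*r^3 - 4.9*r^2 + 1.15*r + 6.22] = 5.37*r^2 - 9.8*r + 1.15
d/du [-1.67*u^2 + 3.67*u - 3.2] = 3.67 - 3.34*u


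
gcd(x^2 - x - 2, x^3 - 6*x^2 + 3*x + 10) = x^2 - x - 2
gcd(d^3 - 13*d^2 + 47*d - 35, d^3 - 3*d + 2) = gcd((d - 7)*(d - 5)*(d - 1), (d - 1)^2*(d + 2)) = d - 1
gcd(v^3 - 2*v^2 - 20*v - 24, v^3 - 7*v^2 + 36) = v^2 - 4*v - 12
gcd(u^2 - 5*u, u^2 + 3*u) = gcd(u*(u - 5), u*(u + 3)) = u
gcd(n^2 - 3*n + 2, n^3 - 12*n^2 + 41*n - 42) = n - 2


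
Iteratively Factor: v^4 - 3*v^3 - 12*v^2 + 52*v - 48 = (v - 3)*(v^3 - 12*v + 16) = (v - 3)*(v - 2)*(v^2 + 2*v - 8) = (v - 3)*(v - 2)*(v + 4)*(v - 2)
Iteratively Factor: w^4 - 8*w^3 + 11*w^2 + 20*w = (w + 1)*(w^3 - 9*w^2 + 20*w) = (w - 5)*(w + 1)*(w^2 - 4*w) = w*(w - 5)*(w + 1)*(w - 4)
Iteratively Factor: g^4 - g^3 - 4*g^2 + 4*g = (g + 2)*(g^3 - 3*g^2 + 2*g) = (g - 1)*(g + 2)*(g^2 - 2*g) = g*(g - 1)*(g + 2)*(g - 2)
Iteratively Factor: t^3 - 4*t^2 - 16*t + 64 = (t - 4)*(t^2 - 16) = (t - 4)*(t + 4)*(t - 4)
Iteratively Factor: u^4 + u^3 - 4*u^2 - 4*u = (u + 2)*(u^3 - u^2 - 2*u) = (u - 2)*(u + 2)*(u^2 + u) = u*(u - 2)*(u + 2)*(u + 1)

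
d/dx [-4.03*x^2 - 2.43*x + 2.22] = -8.06*x - 2.43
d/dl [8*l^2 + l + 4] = 16*l + 1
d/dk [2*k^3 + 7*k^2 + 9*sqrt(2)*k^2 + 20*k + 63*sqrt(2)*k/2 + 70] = 6*k^2 + 14*k + 18*sqrt(2)*k + 20 + 63*sqrt(2)/2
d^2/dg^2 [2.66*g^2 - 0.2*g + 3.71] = 5.32000000000000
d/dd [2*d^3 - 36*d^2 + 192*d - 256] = 6*d^2 - 72*d + 192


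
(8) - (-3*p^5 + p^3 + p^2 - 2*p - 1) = 3*p^5 - p^3 - p^2 + 2*p + 9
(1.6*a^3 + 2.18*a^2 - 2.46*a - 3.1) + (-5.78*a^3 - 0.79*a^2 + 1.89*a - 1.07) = -4.18*a^3 + 1.39*a^2 - 0.57*a - 4.17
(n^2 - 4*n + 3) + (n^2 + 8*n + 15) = 2*n^2 + 4*n + 18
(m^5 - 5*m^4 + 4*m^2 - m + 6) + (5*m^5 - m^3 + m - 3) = 6*m^5 - 5*m^4 - m^3 + 4*m^2 + 3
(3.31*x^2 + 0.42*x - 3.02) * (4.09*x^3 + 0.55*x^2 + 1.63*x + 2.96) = 13.5379*x^5 + 3.5383*x^4 - 6.7255*x^3 + 8.8212*x^2 - 3.6794*x - 8.9392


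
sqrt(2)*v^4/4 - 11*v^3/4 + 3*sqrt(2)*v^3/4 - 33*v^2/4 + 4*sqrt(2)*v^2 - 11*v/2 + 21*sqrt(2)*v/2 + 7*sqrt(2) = (v/2 + 1)*(v - 7*sqrt(2)/2)*(v - 2*sqrt(2))*(sqrt(2)*v/2 + sqrt(2)/2)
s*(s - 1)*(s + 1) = s^3 - s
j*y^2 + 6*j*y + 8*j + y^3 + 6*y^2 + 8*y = (j + y)*(y + 2)*(y + 4)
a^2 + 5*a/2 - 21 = (a - 7/2)*(a + 6)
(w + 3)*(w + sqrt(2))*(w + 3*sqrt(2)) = w^3 + 3*w^2 + 4*sqrt(2)*w^2 + 6*w + 12*sqrt(2)*w + 18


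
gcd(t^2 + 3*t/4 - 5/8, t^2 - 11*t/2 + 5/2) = t - 1/2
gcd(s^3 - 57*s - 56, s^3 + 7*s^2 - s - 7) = s^2 + 8*s + 7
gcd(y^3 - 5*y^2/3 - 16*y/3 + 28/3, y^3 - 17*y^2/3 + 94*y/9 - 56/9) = y - 2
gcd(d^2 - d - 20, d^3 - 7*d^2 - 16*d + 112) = d + 4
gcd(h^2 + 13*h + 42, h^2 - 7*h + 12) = 1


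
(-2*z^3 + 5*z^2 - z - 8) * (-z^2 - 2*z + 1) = 2*z^5 - z^4 - 11*z^3 + 15*z^2 + 15*z - 8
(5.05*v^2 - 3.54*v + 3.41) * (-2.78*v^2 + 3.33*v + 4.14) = -14.039*v^4 + 26.6577*v^3 - 0.361000000000002*v^2 - 3.3003*v + 14.1174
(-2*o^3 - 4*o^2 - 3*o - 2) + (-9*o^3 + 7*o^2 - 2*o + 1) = -11*o^3 + 3*o^2 - 5*o - 1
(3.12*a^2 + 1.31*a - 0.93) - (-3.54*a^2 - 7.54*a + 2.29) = 6.66*a^2 + 8.85*a - 3.22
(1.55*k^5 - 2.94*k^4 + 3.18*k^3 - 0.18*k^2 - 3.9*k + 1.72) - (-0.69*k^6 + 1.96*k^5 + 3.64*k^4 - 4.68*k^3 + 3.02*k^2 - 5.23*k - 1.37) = 0.69*k^6 - 0.41*k^5 - 6.58*k^4 + 7.86*k^3 - 3.2*k^2 + 1.33*k + 3.09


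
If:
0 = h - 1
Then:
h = 1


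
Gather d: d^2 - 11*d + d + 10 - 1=d^2 - 10*d + 9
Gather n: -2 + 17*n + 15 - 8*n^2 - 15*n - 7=-8*n^2 + 2*n + 6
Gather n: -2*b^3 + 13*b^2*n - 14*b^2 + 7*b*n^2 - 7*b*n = -2*b^3 - 14*b^2 + 7*b*n^2 + n*(13*b^2 - 7*b)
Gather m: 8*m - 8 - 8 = 8*m - 16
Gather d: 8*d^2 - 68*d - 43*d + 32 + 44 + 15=8*d^2 - 111*d + 91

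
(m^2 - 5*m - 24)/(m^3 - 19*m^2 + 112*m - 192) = (m + 3)/(m^2 - 11*m + 24)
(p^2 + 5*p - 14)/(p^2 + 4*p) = (p^2 + 5*p - 14)/(p*(p + 4))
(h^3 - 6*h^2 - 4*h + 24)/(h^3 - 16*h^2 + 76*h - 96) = (h + 2)/(h - 8)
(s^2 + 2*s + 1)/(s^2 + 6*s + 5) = (s + 1)/(s + 5)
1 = 1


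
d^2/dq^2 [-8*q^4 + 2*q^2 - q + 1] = 4 - 96*q^2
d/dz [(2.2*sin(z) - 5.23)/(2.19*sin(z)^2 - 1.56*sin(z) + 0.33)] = (-4.818*sin(z)^2 + 22.9074*sin(z) - 7.4328)*cos(z)/(4.7961*sin(z)^4 - 6.8328*sin(z)^3 + 3.879*sin(z)^2 - 1.0296*sin(z) + 0.1089)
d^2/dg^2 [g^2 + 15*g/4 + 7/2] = 2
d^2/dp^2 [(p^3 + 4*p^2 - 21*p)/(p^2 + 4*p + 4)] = 50*(4 - p)/(p^4 + 8*p^3 + 24*p^2 + 32*p + 16)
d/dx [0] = 0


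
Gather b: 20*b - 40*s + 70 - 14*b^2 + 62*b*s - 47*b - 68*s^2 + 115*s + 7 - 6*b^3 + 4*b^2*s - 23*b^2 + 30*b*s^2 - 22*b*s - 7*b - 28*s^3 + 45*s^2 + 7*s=-6*b^3 + b^2*(4*s - 37) + b*(30*s^2 + 40*s - 34) - 28*s^3 - 23*s^2 + 82*s + 77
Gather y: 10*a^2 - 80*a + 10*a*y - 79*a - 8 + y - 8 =10*a^2 - 159*a + y*(10*a + 1) - 16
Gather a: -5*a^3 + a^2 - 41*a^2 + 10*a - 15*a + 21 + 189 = -5*a^3 - 40*a^2 - 5*a + 210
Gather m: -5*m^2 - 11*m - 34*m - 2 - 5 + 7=-5*m^2 - 45*m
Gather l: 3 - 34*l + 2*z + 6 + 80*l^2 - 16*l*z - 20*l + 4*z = 80*l^2 + l*(-16*z - 54) + 6*z + 9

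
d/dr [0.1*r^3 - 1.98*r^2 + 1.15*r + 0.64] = 0.3*r^2 - 3.96*r + 1.15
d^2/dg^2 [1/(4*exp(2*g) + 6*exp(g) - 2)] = ((4*exp(g) + 3)^2*exp(g) - (8*exp(g) + 3)*(2*exp(2*g) + 3*exp(g) - 1)/2)*exp(g)/(2*exp(2*g) + 3*exp(g) - 1)^3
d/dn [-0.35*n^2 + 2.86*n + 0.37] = 2.86 - 0.7*n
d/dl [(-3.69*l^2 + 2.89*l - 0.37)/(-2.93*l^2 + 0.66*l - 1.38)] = (6.0323*l^2 + 8.0162*l - 3.744)/(8.5849*l^4 - 3.8676*l^3 + 8.5224*l^2 - 1.8216*l + 1.9044)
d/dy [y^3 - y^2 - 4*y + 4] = 3*y^2 - 2*y - 4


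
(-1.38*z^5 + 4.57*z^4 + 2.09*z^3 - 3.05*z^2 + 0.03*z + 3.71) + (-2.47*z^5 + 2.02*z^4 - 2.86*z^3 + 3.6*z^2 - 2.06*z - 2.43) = -3.85*z^5 + 6.59*z^4 - 0.77*z^3 + 0.55*z^2 - 2.03*z + 1.28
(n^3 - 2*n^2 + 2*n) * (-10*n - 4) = -10*n^4 + 16*n^3 - 12*n^2 - 8*n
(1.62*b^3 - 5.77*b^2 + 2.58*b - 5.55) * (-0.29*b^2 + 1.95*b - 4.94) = -0.4698*b^5 + 4.8323*b^4 - 20.0025*b^3 + 35.1443*b^2 - 23.5677*b + 27.417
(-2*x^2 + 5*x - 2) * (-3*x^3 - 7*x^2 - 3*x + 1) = 6*x^5 - x^4 - 23*x^3 - 3*x^2 + 11*x - 2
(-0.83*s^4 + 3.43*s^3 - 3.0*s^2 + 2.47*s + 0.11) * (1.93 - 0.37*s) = 0.3071*s^5 - 2.871*s^4 + 7.7299*s^3 - 6.7039*s^2 + 4.7264*s + 0.2123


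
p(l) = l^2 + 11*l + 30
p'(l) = 2*l + 11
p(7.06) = 157.50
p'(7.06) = 25.12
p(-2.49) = 8.81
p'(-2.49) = 6.02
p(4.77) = 105.22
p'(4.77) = 20.54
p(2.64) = 66.01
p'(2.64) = 16.28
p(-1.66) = 14.50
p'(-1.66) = 7.68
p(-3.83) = 2.54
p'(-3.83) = 3.34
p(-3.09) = 5.56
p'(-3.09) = 4.82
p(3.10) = 73.71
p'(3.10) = 17.20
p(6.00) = 132.00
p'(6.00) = 23.00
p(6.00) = 132.00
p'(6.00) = 23.00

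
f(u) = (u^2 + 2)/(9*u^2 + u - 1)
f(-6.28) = 0.12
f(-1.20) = 0.32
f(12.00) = 0.11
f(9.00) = 0.11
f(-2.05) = 0.18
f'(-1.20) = 0.39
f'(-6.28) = 0.00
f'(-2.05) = 0.07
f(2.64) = 0.14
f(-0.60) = 1.44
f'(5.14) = -0.00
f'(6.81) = -0.00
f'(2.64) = -0.02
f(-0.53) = 2.29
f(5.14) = 0.12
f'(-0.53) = 18.49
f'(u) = 2*u/(9*u^2 + u - 1) + (-18*u - 1)*(u^2 + 2)/(9*u^2 + u - 1)^2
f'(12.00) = 0.00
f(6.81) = 0.11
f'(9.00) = 0.00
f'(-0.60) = 7.87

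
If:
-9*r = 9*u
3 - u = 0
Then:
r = -3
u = 3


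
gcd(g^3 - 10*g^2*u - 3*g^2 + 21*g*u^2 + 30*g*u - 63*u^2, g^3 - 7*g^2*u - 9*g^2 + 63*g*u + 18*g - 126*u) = -g^2 + 7*g*u + 3*g - 21*u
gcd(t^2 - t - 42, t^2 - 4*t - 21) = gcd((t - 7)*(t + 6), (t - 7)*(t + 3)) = t - 7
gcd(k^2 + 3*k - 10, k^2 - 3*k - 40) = k + 5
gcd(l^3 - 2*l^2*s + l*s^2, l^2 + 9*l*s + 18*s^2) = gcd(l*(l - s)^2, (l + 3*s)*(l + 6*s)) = 1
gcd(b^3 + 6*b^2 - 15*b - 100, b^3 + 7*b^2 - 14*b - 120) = b^2 + b - 20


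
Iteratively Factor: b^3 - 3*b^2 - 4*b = (b + 1)*(b^2 - 4*b) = b*(b + 1)*(b - 4)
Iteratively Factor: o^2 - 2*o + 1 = (o - 1)*(o - 1)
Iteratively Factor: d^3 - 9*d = (d + 3)*(d^2 - 3*d) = d*(d + 3)*(d - 3)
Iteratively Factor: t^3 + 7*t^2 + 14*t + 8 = (t + 2)*(t^2 + 5*t + 4) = (t + 2)*(t + 4)*(t + 1)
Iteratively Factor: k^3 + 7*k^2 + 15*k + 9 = (k + 1)*(k^2 + 6*k + 9) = (k + 1)*(k + 3)*(k + 3)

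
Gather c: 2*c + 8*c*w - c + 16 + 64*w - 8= c*(8*w + 1) + 64*w + 8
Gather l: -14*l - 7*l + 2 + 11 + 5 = 18 - 21*l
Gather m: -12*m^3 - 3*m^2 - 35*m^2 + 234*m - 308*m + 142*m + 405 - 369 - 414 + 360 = -12*m^3 - 38*m^2 + 68*m - 18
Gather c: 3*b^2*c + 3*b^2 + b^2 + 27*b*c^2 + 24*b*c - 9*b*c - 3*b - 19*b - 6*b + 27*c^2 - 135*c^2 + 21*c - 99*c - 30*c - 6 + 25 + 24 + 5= 4*b^2 - 28*b + c^2*(27*b - 108) + c*(3*b^2 + 15*b - 108) + 48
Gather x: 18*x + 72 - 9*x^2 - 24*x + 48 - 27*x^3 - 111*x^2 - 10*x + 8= -27*x^3 - 120*x^2 - 16*x + 128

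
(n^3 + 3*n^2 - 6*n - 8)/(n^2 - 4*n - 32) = (n^2 - n - 2)/(n - 8)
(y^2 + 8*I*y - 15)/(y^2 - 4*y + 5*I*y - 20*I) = (y + 3*I)/(y - 4)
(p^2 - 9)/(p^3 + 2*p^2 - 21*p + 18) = (p + 3)/(p^2 + 5*p - 6)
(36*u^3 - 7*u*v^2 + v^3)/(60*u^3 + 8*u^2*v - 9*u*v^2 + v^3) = (3*u - v)/(5*u - v)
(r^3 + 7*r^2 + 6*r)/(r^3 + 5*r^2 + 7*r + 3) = r*(r + 6)/(r^2 + 4*r + 3)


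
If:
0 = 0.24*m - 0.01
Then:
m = 0.04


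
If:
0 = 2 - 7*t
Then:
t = 2/7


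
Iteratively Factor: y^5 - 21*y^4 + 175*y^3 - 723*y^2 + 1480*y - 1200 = (y - 4)*(y^4 - 17*y^3 + 107*y^2 - 295*y + 300) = (y - 4)^2*(y^3 - 13*y^2 + 55*y - 75) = (y - 5)*(y - 4)^2*(y^2 - 8*y + 15) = (y - 5)^2*(y - 4)^2*(y - 3)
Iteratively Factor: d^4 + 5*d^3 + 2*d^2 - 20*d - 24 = (d + 3)*(d^3 + 2*d^2 - 4*d - 8) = (d + 2)*(d + 3)*(d^2 - 4) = (d + 2)^2*(d + 3)*(d - 2)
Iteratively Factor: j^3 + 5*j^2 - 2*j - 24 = (j + 4)*(j^2 + j - 6) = (j + 3)*(j + 4)*(j - 2)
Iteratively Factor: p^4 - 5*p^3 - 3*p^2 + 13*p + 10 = (p - 5)*(p^3 - 3*p - 2) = (p - 5)*(p + 1)*(p^2 - p - 2) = (p - 5)*(p + 1)^2*(p - 2)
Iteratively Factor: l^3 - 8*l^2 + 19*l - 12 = (l - 4)*(l^2 - 4*l + 3) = (l - 4)*(l - 1)*(l - 3)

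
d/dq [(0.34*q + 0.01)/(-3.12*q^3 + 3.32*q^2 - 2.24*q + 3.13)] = (2.1216*q^3 - 1.0352*q^2 - 0.0664*q + 1.0866)/(9.7344*q^6 - 20.7168*q^5 + 25.0*q^4 - 34.4048*q^3 + 25.8008*q^2 - 14.0224*q + 9.7969)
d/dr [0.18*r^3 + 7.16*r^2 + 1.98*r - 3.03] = 0.54*r^2 + 14.32*r + 1.98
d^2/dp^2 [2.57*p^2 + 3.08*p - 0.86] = 5.14000000000000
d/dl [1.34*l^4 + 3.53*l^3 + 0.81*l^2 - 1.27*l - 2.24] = 5.36*l^3 + 10.59*l^2 + 1.62*l - 1.27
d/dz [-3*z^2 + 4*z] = 4 - 6*z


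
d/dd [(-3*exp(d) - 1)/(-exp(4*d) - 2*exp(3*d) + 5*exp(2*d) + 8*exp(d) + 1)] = (-9*exp(4*d) - 16*exp(3*d) + 9*exp(2*d) + 10*exp(d) + 5)*exp(d)/(exp(8*d) + 4*exp(7*d) - 6*exp(6*d) - 36*exp(5*d) - 9*exp(4*d) + 76*exp(3*d) + 74*exp(2*d) + 16*exp(d) + 1)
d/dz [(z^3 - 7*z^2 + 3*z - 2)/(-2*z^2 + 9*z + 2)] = (-2*z^4 + 18*z^3 - 51*z^2 - 36*z + 24)/(4*z^4 - 36*z^3 + 73*z^2 + 36*z + 4)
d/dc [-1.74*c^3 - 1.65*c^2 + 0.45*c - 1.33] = -5.22*c^2 - 3.3*c + 0.45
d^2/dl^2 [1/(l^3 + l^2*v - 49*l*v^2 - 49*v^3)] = 2*(-(3*l + v)*(l^3 + l^2*v - 49*l*v^2 - 49*v^3) + (3*l^2 + 2*l*v - 49*v^2)^2)/(l^3 + l^2*v - 49*l*v^2 - 49*v^3)^3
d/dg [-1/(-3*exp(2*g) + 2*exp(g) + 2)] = (2 - 6*exp(g))*exp(g)/(-3*exp(2*g) + 2*exp(g) + 2)^2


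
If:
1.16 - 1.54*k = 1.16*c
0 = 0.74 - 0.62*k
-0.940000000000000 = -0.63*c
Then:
No Solution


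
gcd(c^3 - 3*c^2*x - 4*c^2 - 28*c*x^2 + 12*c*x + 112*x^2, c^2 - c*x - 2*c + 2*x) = 1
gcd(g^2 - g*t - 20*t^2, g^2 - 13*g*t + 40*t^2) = -g + 5*t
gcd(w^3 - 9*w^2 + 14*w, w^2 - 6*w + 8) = w - 2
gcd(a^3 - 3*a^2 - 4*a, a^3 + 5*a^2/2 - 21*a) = a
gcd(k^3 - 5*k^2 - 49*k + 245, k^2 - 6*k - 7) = k - 7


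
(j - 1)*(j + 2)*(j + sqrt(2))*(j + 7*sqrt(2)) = j^4 + j^3 + 8*sqrt(2)*j^3 + 8*sqrt(2)*j^2 + 12*j^2 - 16*sqrt(2)*j + 14*j - 28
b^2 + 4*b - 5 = (b - 1)*(b + 5)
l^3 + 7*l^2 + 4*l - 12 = (l - 1)*(l + 2)*(l + 6)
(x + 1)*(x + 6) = x^2 + 7*x + 6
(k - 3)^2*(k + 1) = k^3 - 5*k^2 + 3*k + 9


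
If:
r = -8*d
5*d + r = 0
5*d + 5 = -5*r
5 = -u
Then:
No Solution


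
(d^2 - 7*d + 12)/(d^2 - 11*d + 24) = (d - 4)/(d - 8)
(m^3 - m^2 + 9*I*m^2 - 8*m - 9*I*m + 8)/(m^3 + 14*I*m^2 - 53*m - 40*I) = (m - 1)/(m + 5*I)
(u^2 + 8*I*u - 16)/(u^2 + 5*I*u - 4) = (u + 4*I)/(u + I)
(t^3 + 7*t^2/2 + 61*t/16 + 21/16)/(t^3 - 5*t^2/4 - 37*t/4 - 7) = (t + 3/4)/(t - 4)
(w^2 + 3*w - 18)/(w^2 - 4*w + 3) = (w + 6)/(w - 1)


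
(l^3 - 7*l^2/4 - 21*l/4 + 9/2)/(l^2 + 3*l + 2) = (4*l^2 - 15*l + 9)/(4*(l + 1))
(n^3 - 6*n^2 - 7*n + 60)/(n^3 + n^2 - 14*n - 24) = (n - 5)/(n + 2)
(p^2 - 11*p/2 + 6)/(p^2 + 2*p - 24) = (p - 3/2)/(p + 6)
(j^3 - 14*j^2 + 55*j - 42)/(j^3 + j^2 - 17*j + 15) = (j^2 - 13*j + 42)/(j^2 + 2*j - 15)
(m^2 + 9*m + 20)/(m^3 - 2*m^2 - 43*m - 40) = (m + 4)/(m^2 - 7*m - 8)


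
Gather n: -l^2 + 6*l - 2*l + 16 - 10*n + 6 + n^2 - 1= -l^2 + 4*l + n^2 - 10*n + 21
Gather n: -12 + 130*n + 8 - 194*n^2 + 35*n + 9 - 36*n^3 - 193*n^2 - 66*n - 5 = -36*n^3 - 387*n^2 + 99*n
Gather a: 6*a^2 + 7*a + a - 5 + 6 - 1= 6*a^2 + 8*a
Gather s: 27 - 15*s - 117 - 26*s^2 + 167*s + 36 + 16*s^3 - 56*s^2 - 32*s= 16*s^3 - 82*s^2 + 120*s - 54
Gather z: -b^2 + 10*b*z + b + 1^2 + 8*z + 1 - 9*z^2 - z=-b^2 + b - 9*z^2 + z*(10*b + 7) + 2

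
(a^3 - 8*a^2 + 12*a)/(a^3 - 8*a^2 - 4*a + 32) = a*(a - 6)/(a^2 - 6*a - 16)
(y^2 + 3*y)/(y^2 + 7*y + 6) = y*(y + 3)/(y^2 + 7*y + 6)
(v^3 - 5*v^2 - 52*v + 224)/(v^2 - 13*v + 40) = (v^2 + 3*v - 28)/(v - 5)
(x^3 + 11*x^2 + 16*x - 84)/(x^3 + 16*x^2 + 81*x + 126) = (x - 2)/(x + 3)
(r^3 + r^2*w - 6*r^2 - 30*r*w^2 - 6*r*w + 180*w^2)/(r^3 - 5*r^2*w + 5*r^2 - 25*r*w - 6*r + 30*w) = (r^2 + 6*r*w - 6*r - 36*w)/(r^2 + 5*r - 6)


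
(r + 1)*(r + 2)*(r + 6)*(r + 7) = r^4 + 16*r^3 + 83*r^2 + 152*r + 84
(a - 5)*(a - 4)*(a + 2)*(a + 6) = a^4 - a^3 - 40*a^2 + 52*a + 240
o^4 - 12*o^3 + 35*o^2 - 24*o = o*(o - 8)*(o - 3)*(o - 1)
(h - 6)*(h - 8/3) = h^2 - 26*h/3 + 16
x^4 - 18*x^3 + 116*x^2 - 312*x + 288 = (x - 6)^2*(x - 4)*(x - 2)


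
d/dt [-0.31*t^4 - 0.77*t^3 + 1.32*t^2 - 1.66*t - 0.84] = -1.24*t^3 - 2.31*t^2 + 2.64*t - 1.66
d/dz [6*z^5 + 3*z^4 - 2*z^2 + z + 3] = 30*z^4 + 12*z^3 - 4*z + 1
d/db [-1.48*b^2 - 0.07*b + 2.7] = -2.96*b - 0.07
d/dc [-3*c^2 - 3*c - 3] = -6*c - 3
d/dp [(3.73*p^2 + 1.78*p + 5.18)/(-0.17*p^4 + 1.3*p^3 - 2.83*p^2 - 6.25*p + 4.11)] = (1.2682*p^5 - 3.9412*p^4 - 1.1056*p^3 - 38.4771*p^2 + 59.9794*p + 39.6908)/(0.0289*p^8 - 0.442*p^7 + 2.6522*p^6 - 5.233*p^5 - 9.6385*p^4 + 46.061*p^3 + 15.7999*p^2 - 51.375*p + 16.8921)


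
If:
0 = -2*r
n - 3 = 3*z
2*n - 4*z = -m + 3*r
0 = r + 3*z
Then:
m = -6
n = 3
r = 0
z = 0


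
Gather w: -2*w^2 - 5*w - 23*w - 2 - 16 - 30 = -2*w^2 - 28*w - 48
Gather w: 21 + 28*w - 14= 28*w + 7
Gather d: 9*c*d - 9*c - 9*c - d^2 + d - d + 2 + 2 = 9*c*d - 18*c - d^2 + 4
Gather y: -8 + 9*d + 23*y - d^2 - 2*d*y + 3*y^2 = -d^2 + 9*d + 3*y^2 + y*(23 - 2*d) - 8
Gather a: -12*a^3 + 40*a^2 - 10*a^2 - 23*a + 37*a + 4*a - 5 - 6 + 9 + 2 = -12*a^3 + 30*a^2 + 18*a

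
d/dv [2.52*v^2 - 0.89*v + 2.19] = 5.04*v - 0.89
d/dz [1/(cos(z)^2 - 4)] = 2*sin(z)*cos(z)/(cos(z)^2 - 4)^2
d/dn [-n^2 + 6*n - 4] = 6 - 2*n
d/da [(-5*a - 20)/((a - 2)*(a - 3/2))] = 20*(a^2 + 8*a - 17)/(4*a^4 - 28*a^3 + 73*a^2 - 84*a + 36)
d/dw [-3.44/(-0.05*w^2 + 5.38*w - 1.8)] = (18.5072 - 0.344*w)/(0.05*w^2 - 5.38*w + 1.8)^2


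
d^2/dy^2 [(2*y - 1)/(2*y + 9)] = -80/(2*y + 9)^3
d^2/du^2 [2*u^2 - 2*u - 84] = 4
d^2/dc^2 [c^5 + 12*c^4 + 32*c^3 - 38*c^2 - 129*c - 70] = 20*c^3 + 144*c^2 + 192*c - 76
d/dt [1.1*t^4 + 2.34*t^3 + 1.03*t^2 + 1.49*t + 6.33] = 4.4*t^3 + 7.02*t^2 + 2.06*t + 1.49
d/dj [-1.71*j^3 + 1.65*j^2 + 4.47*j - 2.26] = -5.13*j^2 + 3.3*j + 4.47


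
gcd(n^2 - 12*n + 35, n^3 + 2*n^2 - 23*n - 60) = n - 5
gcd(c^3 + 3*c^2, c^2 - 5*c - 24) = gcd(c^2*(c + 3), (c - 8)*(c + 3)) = c + 3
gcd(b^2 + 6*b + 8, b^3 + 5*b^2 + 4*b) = b + 4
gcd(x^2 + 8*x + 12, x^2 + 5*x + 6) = x + 2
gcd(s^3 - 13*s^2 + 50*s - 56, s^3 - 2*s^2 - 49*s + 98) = s^2 - 9*s + 14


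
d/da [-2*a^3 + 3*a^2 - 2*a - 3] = -6*a^2 + 6*a - 2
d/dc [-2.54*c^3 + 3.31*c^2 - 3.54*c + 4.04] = -7.62*c^2 + 6.62*c - 3.54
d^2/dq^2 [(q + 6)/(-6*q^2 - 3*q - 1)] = 6*(-3*(q + 6)*(4*q + 1)^2 + (6*q + 13)*(6*q^2 + 3*q + 1))/(6*q^2 + 3*q + 1)^3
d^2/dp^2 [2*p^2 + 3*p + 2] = 4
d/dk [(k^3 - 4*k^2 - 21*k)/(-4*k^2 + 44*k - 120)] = (-k^4 + 22*k^3 - 155*k^2 + 240*k + 630)/(4*(k^4 - 22*k^3 + 181*k^2 - 660*k + 900))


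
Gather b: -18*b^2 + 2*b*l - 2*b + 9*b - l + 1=-18*b^2 + b*(2*l + 7) - l + 1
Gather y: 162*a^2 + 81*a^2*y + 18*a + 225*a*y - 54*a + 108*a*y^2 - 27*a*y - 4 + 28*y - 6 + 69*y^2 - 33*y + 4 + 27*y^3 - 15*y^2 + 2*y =162*a^2 - 36*a + 27*y^3 + y^2*(108*a + 54) + y*(81*a^2 + 198*a - 3) - 6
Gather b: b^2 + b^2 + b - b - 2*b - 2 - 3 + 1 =2*b^2 - 2*b - 4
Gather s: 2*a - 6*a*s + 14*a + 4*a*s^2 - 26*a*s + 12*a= 4*a*s^2 - 32*a*s + 28*a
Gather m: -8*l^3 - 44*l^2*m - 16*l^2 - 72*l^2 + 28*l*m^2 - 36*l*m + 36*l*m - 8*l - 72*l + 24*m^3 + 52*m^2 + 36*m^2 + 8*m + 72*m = -8*l^3 - 88*l^2 - 80*l + 24*m^3 + m^2*(28*l + 88) + m*(80 - 44*l^2)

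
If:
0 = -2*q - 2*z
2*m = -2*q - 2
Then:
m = z - 1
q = -z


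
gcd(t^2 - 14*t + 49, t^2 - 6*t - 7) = t - 7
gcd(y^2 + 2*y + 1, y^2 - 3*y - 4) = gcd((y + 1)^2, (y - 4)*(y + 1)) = y + 1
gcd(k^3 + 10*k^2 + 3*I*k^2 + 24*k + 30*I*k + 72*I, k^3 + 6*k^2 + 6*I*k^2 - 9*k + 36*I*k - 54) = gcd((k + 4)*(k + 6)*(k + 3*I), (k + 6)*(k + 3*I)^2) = k^2 + k*(6 + 3*I) + 18*I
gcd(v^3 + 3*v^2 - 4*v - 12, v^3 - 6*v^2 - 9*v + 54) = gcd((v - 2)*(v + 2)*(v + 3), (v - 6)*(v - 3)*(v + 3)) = v + 3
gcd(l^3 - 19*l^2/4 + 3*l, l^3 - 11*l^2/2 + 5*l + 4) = l - 4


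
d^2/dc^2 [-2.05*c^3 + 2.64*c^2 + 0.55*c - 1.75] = 5.28 - 12.3*c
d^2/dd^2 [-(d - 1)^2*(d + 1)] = 2 - 6*d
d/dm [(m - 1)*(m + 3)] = 2*m + 2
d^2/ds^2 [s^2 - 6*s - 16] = 2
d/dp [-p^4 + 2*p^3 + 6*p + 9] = -4*p^3 + 6*p^2 + 6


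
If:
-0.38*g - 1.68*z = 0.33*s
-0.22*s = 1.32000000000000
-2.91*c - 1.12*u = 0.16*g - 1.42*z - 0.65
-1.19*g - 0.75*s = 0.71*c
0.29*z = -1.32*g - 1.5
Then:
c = 8.80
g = -1.47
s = -6.00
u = -20.16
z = 1.51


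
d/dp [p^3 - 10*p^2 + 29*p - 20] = 3*p^2 - 20*p + 29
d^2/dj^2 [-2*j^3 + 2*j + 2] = -12*j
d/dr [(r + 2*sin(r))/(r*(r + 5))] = (r*(r + 5)*(2*cos(r) + 1) - r*(r + 2*sin(r)) - (r + 5)*(r + 2*sin(r)))/(r^2*(r + 5)^2)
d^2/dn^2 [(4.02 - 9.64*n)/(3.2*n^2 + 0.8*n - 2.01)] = (-(6.4*n + 0.8)*(9.64*n - 4.02)*(12.8*n + 1.6) + (185.088*n - 10.304)*(3.2*n^2 + 0.8*n - 2.01))/(3.2*n^2 + 0.8*n - 2.01)^3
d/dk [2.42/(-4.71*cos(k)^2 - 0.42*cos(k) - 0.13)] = -(22.7964*cos(k) + 1.0164)*sin(k)/(4.71*cos(k)^2 + 0.42*cos(k) + 0.13)^2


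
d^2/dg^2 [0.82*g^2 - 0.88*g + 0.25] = 1.64000000000000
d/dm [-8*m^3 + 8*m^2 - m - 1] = -24*m^2 + 16*m - 1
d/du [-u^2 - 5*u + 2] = -2*u - 5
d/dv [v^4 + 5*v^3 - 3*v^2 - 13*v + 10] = 4*v^3 + 15*v^2 - 6*v - 13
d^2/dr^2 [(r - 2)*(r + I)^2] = 6*r - 4 + 4*I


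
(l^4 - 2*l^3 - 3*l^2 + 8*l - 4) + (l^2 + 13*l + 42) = l^4 - 2*l^3 - 2*l^2 + 21*l + 38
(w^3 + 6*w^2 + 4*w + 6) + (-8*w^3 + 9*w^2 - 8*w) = -7*w^3 + 15*w^2 - 4*w + 6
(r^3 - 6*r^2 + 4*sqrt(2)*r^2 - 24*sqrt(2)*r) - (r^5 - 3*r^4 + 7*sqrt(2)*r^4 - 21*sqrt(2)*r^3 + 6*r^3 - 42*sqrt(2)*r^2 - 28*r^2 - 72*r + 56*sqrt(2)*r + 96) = -r^5 - 7*sqrt(2)*r^4 + 3*r^4 - 5*r^3 + 21*sqrt(2)*r^3 + 22*r^2 + 46*sqrt(2)*r^2 - 80*sqrt(2)*r + 72*r - 96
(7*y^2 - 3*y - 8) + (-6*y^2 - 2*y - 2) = y^2 - 5*y - 10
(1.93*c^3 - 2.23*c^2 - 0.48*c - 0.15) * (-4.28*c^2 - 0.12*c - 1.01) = -8.2604*c^5 + 9.3128*c^4 + 0.3727*c^3 + 2.9519*c^2 + 0.5028*c + 0.1515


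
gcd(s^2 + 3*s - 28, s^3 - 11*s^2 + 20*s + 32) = s - 4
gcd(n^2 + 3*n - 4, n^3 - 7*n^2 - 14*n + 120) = n + 4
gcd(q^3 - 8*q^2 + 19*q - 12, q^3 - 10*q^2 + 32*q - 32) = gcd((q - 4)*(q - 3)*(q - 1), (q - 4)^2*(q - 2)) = q - 4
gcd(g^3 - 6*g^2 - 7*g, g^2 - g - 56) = 1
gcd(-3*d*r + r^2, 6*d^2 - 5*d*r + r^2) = -3*d + r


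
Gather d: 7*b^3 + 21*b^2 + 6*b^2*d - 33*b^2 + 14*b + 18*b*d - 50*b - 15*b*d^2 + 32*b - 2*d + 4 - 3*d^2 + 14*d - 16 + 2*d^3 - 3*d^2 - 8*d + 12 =7*b^3 - 12*b^2 - 4*b + 2*d^3 + d^2*(-15*b - 6) + d*(6*b^2 + 18*b + 4)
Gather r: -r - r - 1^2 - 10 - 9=-2*r - 20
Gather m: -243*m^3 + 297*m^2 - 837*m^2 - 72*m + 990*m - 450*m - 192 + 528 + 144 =-243*m^3 - 540*m^2 + 468*m + 480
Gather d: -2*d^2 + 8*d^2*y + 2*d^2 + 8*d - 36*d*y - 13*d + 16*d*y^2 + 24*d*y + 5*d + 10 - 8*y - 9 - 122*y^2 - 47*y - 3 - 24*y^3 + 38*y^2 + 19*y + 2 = 8*d^2*y + d*(16*y^2 - 12*y) - 24*y^3 - 84*y^2 - 36*y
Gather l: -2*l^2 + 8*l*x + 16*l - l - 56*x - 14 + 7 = -2*l^2 + l*(8*x + 15) - 56*x - 7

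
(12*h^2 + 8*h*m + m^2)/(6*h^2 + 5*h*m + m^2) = (6*h + m)/(3*h + m)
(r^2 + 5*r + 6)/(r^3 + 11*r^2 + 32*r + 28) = (r + 3)/(r^2 + 9*r + 14)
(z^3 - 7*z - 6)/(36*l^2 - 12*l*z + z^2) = (z^3 - 7*z - 6)/(36*l^2 - 12*l*z + z^2)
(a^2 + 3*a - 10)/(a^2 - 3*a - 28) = (-a^2 - 3*a + 10)/(-a^2 + 3*a + 28)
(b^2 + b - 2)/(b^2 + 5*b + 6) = (b - 1)/(b + 3)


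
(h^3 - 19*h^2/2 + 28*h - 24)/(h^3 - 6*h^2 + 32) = (h - 3/2)/(h + 2)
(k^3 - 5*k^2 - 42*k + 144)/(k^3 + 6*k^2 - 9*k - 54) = (k - 8)/(k + 3)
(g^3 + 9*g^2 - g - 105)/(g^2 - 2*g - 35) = (g^2 + 4*g - 21)/(g - 7)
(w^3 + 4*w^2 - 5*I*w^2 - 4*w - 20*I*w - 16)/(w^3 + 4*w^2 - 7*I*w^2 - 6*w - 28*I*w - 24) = (w - 4*I)/(w - 6*I)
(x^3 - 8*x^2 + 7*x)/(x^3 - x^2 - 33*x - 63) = x*(x - 1)/(x^2 + 6*x + 9)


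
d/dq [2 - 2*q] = -2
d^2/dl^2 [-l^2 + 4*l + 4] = -2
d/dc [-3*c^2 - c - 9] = -6*c - 1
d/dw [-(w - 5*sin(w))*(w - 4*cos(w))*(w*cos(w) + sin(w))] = (w - 5*sin(w))*(w - 4*cos(w))*(w*sin(w) - 2*cos(w)) - (w - 5*sin(w))*(w*cos(w) + sin(w))*(4*sin(w) + 1) + (w - 4*cos(w))*(w*cos(w) + sin(w))*(5*cos(w) - 1)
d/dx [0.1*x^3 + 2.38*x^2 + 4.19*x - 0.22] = 0.3*x^2 + 4.76*x + 4.19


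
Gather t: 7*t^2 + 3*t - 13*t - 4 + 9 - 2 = 7*t^2 - 10*t + 3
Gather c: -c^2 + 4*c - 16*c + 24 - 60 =-c^2 - 12*c - 36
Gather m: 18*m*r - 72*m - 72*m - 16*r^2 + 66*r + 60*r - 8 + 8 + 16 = m*(18*r - 144) - 16*r^2 + 126*r + 16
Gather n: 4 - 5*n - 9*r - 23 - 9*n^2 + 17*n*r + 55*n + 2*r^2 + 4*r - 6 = -9*n^2 + n*(17*r + 50) + 2*r^2 - 5*r - 25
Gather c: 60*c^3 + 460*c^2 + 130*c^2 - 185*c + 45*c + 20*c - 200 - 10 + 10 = 60*c^3 + 590*c^2 - 120*c - 200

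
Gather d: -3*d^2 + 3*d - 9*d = -3*d^2 - 6*d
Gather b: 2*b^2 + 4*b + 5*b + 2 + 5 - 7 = 2*b^2 + 9*b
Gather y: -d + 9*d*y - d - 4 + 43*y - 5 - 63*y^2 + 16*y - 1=-2*d - 63*y^2 + y*(9*d + 59) - 10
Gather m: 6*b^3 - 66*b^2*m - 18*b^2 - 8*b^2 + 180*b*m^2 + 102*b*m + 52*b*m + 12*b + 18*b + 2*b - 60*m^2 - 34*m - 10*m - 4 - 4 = 6*b^3 - 26*b^2 + 32*b + m^2*(180*b - 60) + m*(-66*b^2 + 154*b - 44) - 8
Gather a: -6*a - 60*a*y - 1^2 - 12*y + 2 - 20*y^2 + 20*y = a*(-60*y - 6) - 20*y^2 + 8*y + 1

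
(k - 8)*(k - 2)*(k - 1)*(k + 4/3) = k^4 - 29*k^3/3 + 34*k^2/3 + 56*k/3 - 64/3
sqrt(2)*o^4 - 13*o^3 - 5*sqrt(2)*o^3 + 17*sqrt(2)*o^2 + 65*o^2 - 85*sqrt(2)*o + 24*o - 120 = (o - 5)*(o - 4*sqrt(2))*(o - 3*sqrt(2))*(sqrt(2)*o + 1)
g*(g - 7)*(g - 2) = g^3 - 9*g^2 + 14*g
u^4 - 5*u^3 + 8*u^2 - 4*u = u*(u - 2)^2*(u - 1)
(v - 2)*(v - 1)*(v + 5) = v^3 + 2*v^2 - 13*v + 10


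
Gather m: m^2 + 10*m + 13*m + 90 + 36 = m^2 + 23*m + 126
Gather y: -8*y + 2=2 - 8*y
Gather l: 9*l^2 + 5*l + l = 9*l^2 + 6*l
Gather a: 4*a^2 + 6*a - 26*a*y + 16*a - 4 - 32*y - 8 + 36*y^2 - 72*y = 4*a^2 + a*(22 - 26*y) + 36*y^2 - 104*y - 12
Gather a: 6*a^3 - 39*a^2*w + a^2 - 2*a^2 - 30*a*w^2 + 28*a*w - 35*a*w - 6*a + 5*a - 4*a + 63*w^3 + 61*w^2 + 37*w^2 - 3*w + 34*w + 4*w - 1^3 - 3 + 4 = 6*a^3 + a^2*(-39*w - 1) + a*(-30*w^2 - 7*w - 5) + 63*w^3 + 98*w^2 + 35*w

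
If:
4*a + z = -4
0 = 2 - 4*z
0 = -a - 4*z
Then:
No Solution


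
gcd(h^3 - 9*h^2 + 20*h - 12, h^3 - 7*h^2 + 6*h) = h^2 - 7*h + 6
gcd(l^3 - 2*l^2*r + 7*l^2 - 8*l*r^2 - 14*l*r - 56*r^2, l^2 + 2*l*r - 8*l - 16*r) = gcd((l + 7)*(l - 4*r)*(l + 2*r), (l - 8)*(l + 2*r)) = l + 2*r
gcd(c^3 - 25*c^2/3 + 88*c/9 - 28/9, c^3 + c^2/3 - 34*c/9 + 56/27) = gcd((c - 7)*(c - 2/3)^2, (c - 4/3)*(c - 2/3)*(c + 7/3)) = c - 2/3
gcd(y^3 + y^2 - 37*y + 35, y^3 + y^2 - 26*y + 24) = y - 1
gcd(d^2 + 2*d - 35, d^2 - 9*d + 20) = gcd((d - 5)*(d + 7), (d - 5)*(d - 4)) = d - 5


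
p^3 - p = p*(p - 1)*(p + 1)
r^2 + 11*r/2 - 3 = (r - 1/2)*(r + 6)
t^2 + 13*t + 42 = (t + 6)*(t + 7)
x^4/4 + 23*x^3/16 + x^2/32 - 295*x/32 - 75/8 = (x/4 + 1)*(x - 5/2)*(x + 5/4)*(x + 3)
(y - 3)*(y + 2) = y^2 - y - 6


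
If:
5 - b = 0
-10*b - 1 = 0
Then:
No Solution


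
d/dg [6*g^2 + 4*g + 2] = 12*g + 4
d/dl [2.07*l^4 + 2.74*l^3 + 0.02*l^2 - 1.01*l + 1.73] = 8.28*l^3 + 8.22*l^2 + 0.04*l - 1.01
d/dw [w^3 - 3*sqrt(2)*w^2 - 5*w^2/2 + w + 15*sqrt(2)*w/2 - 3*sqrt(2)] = 3*w^2 - 6*sqrt(2)*w - 5*w + 1 + 15*sqrt(2)/2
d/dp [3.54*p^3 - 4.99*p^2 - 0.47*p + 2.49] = 10.62*p^2 - 9.98*p - 0.47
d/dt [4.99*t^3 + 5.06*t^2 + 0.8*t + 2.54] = 14.97*t^2 + 10.12*t + 0.8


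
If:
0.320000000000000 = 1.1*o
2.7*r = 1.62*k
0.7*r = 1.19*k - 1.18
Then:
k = 1.53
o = 0.29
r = 0.92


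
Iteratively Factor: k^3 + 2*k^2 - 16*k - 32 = (k - 4)*(k^2 + 6*k + 8) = (k - 4)*(k + 4)*(k + 2)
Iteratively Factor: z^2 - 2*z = (z - 2)*(z)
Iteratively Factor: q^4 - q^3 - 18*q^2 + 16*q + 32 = (q + 1)*(q^3 - 2*q^2 - 16*q + 32) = (q - 2)*(q + 1)*(q^2 - 16) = (q - 2)*(q + 1)*(q + 4)*(q - 4)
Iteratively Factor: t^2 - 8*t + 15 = (t - 3)*(t - 5)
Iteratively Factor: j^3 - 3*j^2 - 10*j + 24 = (j - 2)*(j^2 - j - 12) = (j - 4)*(j - 2)*(j + 3)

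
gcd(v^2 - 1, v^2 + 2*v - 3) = v - 1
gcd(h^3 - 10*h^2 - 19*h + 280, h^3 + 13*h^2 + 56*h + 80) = h + 5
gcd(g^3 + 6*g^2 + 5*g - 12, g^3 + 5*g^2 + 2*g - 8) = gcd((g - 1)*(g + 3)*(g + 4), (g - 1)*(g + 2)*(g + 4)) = g^2 + 3*g - 4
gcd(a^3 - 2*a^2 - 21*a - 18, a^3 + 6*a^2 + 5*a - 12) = a + 3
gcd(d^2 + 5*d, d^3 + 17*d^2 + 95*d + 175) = d + 5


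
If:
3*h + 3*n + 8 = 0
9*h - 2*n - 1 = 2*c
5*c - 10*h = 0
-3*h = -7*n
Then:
No Solution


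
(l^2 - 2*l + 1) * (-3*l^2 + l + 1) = -3*l^4 + 7*l^3 - 4*l^2 - l + 1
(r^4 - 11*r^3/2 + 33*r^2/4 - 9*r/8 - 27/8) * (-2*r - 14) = -2*r^5 - 3*r^4 + 121*r^3/2 - 453*r^2/4 + 45*r/2 + 189/4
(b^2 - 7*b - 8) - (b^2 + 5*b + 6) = -12*b - 14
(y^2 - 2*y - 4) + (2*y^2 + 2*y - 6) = 3*y^2 - 10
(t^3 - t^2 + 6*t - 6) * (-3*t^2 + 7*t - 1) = -3*t^5 + 10*t^4 - 26*t^3 + 61*t^2 - 48*t + 6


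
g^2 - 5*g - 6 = (g - 6)*(g + 1)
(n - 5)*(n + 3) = n^2 - 2*n - 15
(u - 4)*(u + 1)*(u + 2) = u^3 - u^2 - 10*u - 8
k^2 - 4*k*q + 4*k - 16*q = (k + 4)*(k - 4*q)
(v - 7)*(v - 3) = v^2 - 10*v + 21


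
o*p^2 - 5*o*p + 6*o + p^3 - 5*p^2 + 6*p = (o + p)*(p - 3)*(p - 2)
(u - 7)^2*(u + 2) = u^3 - 12*u^2 + 21*u + 98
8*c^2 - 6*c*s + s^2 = (-4*c + s)*(-2*c + s)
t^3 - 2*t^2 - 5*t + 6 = (t - 3)*(t - 1)*(t + 2)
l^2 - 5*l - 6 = (l - 6)*(l + 1)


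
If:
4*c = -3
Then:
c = -3/4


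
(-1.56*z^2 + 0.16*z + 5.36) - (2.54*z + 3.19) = -1.56*z^2 - 2.38*z + 2.17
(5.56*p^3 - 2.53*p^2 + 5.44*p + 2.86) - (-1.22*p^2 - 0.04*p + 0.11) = 5.56*p^3 - 1.31*p^2 + 5.48*p + 2.75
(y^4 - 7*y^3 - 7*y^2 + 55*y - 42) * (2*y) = 2*y^5 - 14*y^4 - 14*y^3 + 110*y^2 - 84*y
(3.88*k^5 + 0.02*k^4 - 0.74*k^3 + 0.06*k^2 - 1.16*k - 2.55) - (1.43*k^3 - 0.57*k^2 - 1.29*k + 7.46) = 3.88*k^5 + 0.02*k^4 - 2.17*k^3 + 0.63*k^2 + 0.13*k - 10.01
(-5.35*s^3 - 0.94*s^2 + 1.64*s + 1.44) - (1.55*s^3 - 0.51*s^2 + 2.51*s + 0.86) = -6.9*s^3 - 0.43*s^2 - 0.87*s + 0.58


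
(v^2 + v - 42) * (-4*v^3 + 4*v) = -4*v^5 - 4*v^4 + 172*v^3 + 4*v^2 - 168*v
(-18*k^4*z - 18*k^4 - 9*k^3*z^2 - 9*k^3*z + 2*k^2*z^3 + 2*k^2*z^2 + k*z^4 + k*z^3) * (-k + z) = 18*k^5*z + 18*k^5 - 9*k^4*z^2 - 9*k^4*z - 11*k^3*z^3 - 11*k^3*z^2 + k^2*z^4 + k^2*z^3 + k*z^5 + k*z^4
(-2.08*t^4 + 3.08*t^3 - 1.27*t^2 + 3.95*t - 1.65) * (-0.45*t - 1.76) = 0.936*t^5 + 2.2748*t^4 - 4.8493*t^3 + 0.4577*t^2 - 6.2095*t + 2.904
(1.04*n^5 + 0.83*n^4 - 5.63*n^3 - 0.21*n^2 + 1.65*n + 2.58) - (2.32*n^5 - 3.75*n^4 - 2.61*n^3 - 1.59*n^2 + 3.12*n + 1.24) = -1.28*n^5 + 4.58*n^4 - 3.02*n^3 + 1.38*n^2 - 1.47*n + 1.34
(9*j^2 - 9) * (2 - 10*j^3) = -90*j^5 + 90*j^3 + 18*j^2 - 18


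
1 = 1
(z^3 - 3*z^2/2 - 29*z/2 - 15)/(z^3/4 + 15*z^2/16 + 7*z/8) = 8*(2*z^2 - 7*z - 15)/(z*(4*z + 7))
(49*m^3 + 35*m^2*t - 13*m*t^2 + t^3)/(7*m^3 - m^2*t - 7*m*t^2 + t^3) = (-7*m + t)/(-m + t)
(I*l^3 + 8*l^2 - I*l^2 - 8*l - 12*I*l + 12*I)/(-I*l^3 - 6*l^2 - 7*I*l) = (-l^3 + l^2*(1 + 8*I) + 4*l*(3 - 2*I) - 12)/(l*(l^2 - 6*I*l + 7))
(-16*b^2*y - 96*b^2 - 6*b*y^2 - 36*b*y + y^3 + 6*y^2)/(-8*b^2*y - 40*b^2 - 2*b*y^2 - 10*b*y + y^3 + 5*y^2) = (-8*b*y - 48*b + y^2 + 6*y)/(-4*b*y - 20*b + y^2 + 5*y)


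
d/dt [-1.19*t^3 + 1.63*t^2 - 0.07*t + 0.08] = -3.57*t^2 + 3.26*t - 0.07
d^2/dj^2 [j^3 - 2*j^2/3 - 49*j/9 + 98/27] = 6*j - 4/3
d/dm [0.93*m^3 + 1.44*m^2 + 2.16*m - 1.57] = 2.79*m^2 + 2.88*m + 2.16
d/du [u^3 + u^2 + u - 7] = 3*u^2 + 2*u + 1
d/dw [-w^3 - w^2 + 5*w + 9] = -3*w^2 - 2*w + 5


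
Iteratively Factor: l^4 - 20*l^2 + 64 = (l - 2)*(l^3 + 2*l^2 - 16*l - 32) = (l - 2)*(l + 4)*(l^2 - 2*l - 8) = (l - 4)*(l - 2)*(l + 4)*(l + 2)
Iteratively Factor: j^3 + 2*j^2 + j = (j + 1)*(j^2 + j) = (j + 1)^2*(j)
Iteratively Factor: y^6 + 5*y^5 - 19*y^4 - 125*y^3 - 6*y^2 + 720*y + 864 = (y - 3)*(y^5 + 8*y^4 + 5*y^3 - 110*y^2 - 336*y - 288) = (y - 3)*(y + 3)*(y^4 + 5*y^3 - 10*y^2 - 80*y - 96) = (y - 3)*(y + 3)^2*(y^3 + 2*y^2 - 16*y - 32) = (y - 3)*(y + 2)*(y + 3)^2*(y^2 - 16) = (y - 4)*(y - 3)*(y + 2)*(y + 3)^2*(y + 4)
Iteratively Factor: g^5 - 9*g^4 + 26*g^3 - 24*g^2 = (g - 3)*(g^4 - 6*g^3 + 8*g^2) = (g - 4)*(g - 3)*(g^3 - 2*g^2) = g*(g - 4)*(g - 3)*(g^2 - 2*g) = g^2*(g - 4)*(g - 3)*(g - 2)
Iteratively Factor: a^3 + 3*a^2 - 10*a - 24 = (a + 2)*(a^2 + a - 12) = (a - 3)*(a + 2)*(a + 4)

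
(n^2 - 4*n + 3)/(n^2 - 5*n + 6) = (n - 1)/(n - 2)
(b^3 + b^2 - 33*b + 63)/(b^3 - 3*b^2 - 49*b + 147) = (b - 3)/(b - 7)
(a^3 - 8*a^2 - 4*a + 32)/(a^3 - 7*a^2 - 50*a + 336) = (a^2 - 4)/(a^2 + a - 42)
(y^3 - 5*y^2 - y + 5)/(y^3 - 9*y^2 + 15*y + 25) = (y - 1)/(y - 5)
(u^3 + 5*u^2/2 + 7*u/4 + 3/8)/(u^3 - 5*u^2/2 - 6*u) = (u^2 + u + 1/4)/(u*(u - 4))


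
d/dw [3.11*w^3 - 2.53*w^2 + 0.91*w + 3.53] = 9.33*w^2 - 5.06*w + 0.91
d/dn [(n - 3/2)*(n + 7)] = 2*n + 11/2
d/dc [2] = 0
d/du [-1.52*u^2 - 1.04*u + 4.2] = -3.04*u - 1.04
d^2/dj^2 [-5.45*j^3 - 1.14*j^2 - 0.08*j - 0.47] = -32.7*j - 2.28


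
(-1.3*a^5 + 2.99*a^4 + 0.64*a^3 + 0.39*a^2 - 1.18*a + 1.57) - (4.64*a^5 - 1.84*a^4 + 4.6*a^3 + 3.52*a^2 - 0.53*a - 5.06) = -5.94*a^5 + 4.83*a^4 - 3.96*a^3 - 3.13*a^2 - 0.65*a + 6.63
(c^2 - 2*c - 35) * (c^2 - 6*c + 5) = c^4 - 8*c^3 - 18*c^2 + 200*c - 175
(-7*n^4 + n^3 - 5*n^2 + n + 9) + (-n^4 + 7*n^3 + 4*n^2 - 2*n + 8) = -8*n^4 + 8*n^3 - n^2 - n + 17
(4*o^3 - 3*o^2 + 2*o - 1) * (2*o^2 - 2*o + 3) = 8*o^5 - 14*o^4 + 22*o^3 - 15*o^2 + 8*o - 3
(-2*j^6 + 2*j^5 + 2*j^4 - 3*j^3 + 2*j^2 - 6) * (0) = 0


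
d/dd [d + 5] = 1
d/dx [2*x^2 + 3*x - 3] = 4*x + 3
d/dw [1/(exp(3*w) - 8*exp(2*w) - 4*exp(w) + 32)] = (-3*exp(2*w) + 16*exp(w) + 4)*exp(w)/(exp(3*w) - 8*exp(2*w) - 4*exp(w) + 32)^2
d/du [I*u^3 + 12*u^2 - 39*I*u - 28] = 3*I*u^2 + 24*u - 39*I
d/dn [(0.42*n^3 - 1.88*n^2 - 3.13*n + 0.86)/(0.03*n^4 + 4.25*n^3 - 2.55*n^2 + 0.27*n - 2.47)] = (-0.0126*n^6 + 0.112800000000001*n^5 + 7.2007*n^4 + 26.7286*n^3 - 22.5663*n^2 + 13.6732*n + 7.4989)/(0.0009*n^8 + 0.255*n^7 + 17.9095*n^6 - 21.6588*n^5 + 8.6493*n^4 - 22.372*n^3 + 12.6699*n^2 - 1.3338*n + 6.1009)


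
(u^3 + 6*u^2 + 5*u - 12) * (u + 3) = u^4 + 9*u^3 + 23*u^2 + 3*u - 36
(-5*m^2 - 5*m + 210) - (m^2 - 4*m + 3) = -6*m^2 - m + 207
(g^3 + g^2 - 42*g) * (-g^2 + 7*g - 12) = -g^5 + 6*g^4 + 37*g^3 - 306*g^2 + 504*g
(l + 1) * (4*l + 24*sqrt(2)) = 4*l^2 + 4*l + 24*sqrt(2)*l + 24*sqrt(2)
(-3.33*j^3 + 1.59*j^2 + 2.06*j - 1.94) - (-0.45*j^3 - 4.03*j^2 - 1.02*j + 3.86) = -2.88*j^3 + 5.62*j^2 + 3.08*j - 5.8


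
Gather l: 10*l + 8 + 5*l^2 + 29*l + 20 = 5*l^2 + 39*l + 28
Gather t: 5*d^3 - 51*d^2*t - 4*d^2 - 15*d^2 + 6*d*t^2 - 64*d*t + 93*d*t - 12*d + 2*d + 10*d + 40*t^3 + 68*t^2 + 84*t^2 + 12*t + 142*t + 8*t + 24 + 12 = 5*d^3 - 19*d^2 + 40*t^3 + t^2*(6*d + 152) + t*(-51*d^2 + 29*d + 162) + 36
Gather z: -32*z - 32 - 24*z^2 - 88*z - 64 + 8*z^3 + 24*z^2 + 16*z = 8*z^3 - 104*z - 96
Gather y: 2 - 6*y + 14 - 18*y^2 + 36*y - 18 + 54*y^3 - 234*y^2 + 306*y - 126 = 54*y^3 - 252*y^2 + 336*y - 128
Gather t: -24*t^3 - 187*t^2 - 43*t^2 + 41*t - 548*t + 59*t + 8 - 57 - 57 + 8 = -24*t^3 - 230*t^2 - 448*t - 98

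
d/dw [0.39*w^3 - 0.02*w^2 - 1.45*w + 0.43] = 1.17*w^2 - 0.04*w - 1.45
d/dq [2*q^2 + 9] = 4*q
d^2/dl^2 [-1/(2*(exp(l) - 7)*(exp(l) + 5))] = (-2*exp(3*l) + 3*exp(2*l) - 72*exp(l) + 35)*exp(l)/(exp(6*l) - 6*exp(5*l) - 93*exp(4*l) + 412*exp(3*l) + 3255*exp(2*l) - 7350*exp(l) - 42875)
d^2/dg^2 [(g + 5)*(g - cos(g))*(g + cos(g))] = 2*g*cos(2*g) + 6*g + 2*sin(2*g) + 10*cos(2*g) + 10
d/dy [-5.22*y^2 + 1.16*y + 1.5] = 1.16 - 10.44*y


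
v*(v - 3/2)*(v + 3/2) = v^3 - 9*v/4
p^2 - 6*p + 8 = (p - 4)*(p - 2)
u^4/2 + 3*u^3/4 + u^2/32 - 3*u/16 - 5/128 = (u/2 + 1/4)*(u - 1/2)*(u + 1/4)*(u + 5/4)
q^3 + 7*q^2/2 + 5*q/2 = q*(q + 1)*(q + 5/2)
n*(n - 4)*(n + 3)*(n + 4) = n^4 + 3*n^3 - 16*n^2 - 48*n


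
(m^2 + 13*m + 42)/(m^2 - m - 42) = (m + 7)/(m - 7)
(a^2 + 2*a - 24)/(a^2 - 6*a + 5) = (a^2 + 2*a - 24)/(a^2 - 6*a + 5)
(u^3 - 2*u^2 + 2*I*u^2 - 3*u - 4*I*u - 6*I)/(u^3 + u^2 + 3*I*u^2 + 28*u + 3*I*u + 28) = (u^2 + u*(-3 + 2*I) - 6*I)/(u^2 + 3*I*u + 28)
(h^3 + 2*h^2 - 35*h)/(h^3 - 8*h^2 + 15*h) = (h + 7)/(h - 3)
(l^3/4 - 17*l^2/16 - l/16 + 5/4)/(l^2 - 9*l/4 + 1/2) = (4*l^3 - 17*l^2 - l + 20)/(4*(4*l^2 - 9*l + 2))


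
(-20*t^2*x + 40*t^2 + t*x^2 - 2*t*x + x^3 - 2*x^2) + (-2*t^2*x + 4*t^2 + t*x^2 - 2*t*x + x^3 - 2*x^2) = -22*t^2*x + 44*t^2 + 2*t*x^2 - 4*t*x + 2*x^3 - 4*x^2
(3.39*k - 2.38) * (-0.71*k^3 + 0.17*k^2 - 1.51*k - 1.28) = -2.4069*k^4 + 2.2661*k^3 - 5.5235*k^2 - 0.7454*k + 3.0464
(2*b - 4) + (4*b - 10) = 6*b - 14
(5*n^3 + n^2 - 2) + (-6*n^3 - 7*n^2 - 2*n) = -n^3 - 6*n^2 - 2*n - 2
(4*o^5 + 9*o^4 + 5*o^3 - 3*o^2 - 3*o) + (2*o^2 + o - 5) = 4*o^5 + 9*o^4 + 5*o^3 - o^2 - 2*o - 5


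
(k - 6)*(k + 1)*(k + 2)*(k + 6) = k^4 + 3*k^3 - 34*k^2 - 108*k - 72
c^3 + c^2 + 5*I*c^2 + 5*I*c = c*(c + 1)*(c + 5*I)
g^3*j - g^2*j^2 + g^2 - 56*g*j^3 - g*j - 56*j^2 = (g - 8*j)*(g + 7*j)*(g*j + 1)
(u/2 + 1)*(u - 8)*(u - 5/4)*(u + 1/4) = u^4/2 - 7*u^3/2 - 165*u^2/32 + 143*u/16 + 5/2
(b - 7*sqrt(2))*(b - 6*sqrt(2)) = b^2 - 13*sqrt(2)*b + 84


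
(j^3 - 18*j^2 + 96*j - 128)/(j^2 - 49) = (j^3 - 18*j^2 + 96*j - 128)/(j^2 - 49)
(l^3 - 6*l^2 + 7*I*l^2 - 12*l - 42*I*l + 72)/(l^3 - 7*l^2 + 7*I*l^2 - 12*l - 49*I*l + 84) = (l - 6)/(l - 7)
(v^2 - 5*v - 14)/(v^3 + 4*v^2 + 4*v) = (v - 7)/(v*(v + 2))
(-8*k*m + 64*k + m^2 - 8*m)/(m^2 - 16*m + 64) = (-8*k + m)/(m - 8)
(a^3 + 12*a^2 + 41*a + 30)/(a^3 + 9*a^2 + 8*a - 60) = (a + 1)/(a - 2)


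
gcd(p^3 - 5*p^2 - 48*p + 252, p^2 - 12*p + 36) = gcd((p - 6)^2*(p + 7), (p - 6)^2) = p^2 - 12*p + 36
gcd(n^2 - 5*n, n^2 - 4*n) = n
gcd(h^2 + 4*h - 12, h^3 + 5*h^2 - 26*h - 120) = h + 6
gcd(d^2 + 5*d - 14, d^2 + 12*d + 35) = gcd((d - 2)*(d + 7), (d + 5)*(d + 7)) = d + 7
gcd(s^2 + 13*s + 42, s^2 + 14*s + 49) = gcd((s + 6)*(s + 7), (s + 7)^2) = s + 7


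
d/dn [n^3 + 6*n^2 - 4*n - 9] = 3*n^2 + 12*n - 4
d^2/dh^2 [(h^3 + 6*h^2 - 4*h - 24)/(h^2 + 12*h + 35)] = 6*(11*h^3 + 186*h^2 + 1077*h + 2138)/(h^6 + 36*h^5 + 537*h^4 + 4248*h^3 + 18795*h^2 + 44100*h + 42875)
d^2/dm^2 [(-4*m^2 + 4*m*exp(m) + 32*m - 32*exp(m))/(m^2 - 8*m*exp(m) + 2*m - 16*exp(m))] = 4*(2*(-(4*m*exp(m) + 16*exp(m) - 1)*(m^2 - m*exp(m) - 8*m + 8*exp(m)) + 2*(m*exp(m) - 2*m - 7*exp(m) + 8)*(4*m*exp(m) - m + 12*exp(m) - 1))*(m^2 - 8*m*exp(m) + 2*m - 16*exp(m)) + (m*exp(m) - 6*exp(m) - 2)*(m^2 - 8*m*exp(m) + 2*m - 16*exp(m))^2 - 8*(m^2 - m*exp(m) - 8*m + 8*exp(m))*(4*m*exp(m) - m + 12*exp(m) - 1)^2)/(m^2 - 8*m*exp(m) + 2*m - 16*exp(m))^3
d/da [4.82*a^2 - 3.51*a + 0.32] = 9.64*a - 3.51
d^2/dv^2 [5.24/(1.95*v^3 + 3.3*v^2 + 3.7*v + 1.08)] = (-(61.308*v + 34.584)*(1.95*v^3 + 3.3*v^2 + 3.7*v + 1.08) + 5.24*(5.85*v^2 + 6.6*v + 3.7)*(11.7*v^2 + 13.2*v + 7.4))/(1.95*v^3 + 3.3*v^2 + 3.7*v + 1.08)^3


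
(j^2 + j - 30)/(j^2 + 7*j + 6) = (j - 5)/(j + 1)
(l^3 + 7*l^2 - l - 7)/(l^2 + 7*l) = l - 1/l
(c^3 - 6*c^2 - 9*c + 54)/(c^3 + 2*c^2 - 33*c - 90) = (c - 3)/(c + 5)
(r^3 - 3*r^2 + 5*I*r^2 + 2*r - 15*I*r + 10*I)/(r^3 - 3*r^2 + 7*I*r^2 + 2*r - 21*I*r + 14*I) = (r + 5*I)/(r + 7*I)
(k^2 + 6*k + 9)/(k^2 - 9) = (k + 3)/(k - 3)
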